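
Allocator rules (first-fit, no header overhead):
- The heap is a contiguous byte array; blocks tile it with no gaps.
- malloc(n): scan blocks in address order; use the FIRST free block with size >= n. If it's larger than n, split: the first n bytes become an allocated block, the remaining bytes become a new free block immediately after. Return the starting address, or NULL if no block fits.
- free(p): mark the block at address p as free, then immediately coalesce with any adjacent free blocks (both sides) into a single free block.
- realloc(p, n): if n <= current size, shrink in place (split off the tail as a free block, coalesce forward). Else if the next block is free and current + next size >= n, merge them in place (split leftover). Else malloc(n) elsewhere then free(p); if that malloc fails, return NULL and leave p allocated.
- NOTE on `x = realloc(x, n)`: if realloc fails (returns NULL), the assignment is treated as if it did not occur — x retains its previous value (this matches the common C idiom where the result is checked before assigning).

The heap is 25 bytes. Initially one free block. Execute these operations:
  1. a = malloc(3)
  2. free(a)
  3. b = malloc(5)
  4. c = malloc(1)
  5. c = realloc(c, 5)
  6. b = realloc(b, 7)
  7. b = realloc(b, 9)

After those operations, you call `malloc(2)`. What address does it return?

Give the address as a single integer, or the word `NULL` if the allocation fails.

Op 1: a = malloc(3) -> a = 0; heap: [0-2 ALLOC][3-24 FREE]
Op 2: free(a) -> (freed a); heap: [0-24 FREE]
Op 3: b = malloc(5) -> b = 0; heap: [0-4 ALLOC][5-24 FREE]
Op 4: c = malloc(1) -> c = 5; heap: [0-4 ALLOC][5-5 ALLOC][6-24 FREE]
Op 5: c = realloc(c, 5) -> c = 5; heap: [0-4 ALLOC][5-9 ALLOC][10-24 FREE]
Op 6: b = realloc(b, 7) -> b = 10; heap: [0-4 FREE][5-9 ALLOC][10-16 ALLOC][17-24 FREE]
Op 7: b = realloc(b, 9) -> b = 10; heap: [0-4 FREE][5-9 ALLOC][10-18 ALLOC][19-24 FREE]
malloc(2): first-fit scan over [0-4 FREE][5-9 ALLOC][10-18 ALLOC][19-24 FREE] -> 0

Answer: 0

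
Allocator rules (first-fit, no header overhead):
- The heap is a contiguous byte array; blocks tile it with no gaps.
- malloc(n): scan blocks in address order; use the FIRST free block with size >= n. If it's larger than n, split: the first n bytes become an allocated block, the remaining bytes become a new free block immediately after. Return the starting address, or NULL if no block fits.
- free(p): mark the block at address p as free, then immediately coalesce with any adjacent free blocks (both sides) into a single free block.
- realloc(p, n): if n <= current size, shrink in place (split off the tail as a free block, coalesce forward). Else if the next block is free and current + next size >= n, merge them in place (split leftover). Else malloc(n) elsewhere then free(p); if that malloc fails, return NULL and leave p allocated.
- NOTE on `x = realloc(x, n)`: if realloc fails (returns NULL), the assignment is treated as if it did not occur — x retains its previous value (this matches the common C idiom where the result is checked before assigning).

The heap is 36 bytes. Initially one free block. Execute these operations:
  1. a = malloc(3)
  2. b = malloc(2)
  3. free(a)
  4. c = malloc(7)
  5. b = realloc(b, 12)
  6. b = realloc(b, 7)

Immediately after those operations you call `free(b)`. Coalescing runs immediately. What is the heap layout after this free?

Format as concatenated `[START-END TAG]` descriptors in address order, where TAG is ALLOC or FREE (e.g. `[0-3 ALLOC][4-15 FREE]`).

Answer: [0-4 FREE][5-11 ALLOC][12-35 FREE]

Derivation:
Op 1: a = malloc(3) -> a = 0; heap: [0-2 ALLOC][3-35 FREE]
Op 2: b = malloc(2) -> b = 3; heap: [0-2 ALLOC][3-4 ALLOC][5-35 FREE]
Op 3: free(a) -> (freed a); heap: [0-2 FREE][3-4 ALLOC][5-35 FREE]
Op 4: c = malloc(7) -> c = 5; heap: [0-2 FREE][3-4 ALLOC][5-11 ALLOC][12-35 FREE]
Op 5: b = realloc(b, 12) -> b = 12; heap: [0-4 FREE][5-11 ALLOC][12-23 ALLOC][24-35 FREE]
Op 6: b = realloc(b, 7) -> b = 12; heap: [0-4 FREE][5-11 ALLOC][12-18 ALLOC][19-35 FREE]
free(b): b = 12 -> block [12-18 ALLOC]; mark free, coalesce with adjacent free neighbors -> [0-4 FREE][5-11 ALLOC][12-35 FREE]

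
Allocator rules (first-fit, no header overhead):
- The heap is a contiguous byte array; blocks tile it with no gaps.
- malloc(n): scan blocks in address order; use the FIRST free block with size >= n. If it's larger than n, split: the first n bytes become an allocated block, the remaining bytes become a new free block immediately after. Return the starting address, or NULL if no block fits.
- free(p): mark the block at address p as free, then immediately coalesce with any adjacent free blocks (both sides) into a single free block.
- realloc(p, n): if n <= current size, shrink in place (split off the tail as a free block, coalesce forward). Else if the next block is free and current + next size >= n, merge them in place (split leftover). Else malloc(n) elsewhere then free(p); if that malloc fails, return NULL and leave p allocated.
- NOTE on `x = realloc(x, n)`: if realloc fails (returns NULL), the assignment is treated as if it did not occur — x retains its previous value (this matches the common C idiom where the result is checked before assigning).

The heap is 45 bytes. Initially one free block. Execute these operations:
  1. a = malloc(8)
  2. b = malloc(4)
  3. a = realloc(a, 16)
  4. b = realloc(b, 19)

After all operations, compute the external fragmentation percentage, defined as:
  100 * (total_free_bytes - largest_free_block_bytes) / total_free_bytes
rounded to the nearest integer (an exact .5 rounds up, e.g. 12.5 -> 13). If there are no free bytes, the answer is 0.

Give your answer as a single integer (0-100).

Answer: 32

Derivation:
Op 1: a = malloc(8) -> a = 0; heap: [0-7 ALLOC][8-44 FREE]
Op 2: b = malloc(4) -> b = 8; heap: [0-7 ALLOC][8-11 ALLOC][12-44 FREE]
Op 3: a = realloc(a, 16) -> a = 12; heap: [0-7 FREE][8-11 ALLOC][12-27 ALLOC][28-44 FREE]
Op 4: b = realloc(b, 19) -> NULL (b unchanged); heap: [0-7 FREE][8-11 ALLOC][12-27 ALLOC][28-44 FREE]
Free blocks: [8 17] total_free=25 largest=17 -> 100*(25-17)/25 = 800/25 = 32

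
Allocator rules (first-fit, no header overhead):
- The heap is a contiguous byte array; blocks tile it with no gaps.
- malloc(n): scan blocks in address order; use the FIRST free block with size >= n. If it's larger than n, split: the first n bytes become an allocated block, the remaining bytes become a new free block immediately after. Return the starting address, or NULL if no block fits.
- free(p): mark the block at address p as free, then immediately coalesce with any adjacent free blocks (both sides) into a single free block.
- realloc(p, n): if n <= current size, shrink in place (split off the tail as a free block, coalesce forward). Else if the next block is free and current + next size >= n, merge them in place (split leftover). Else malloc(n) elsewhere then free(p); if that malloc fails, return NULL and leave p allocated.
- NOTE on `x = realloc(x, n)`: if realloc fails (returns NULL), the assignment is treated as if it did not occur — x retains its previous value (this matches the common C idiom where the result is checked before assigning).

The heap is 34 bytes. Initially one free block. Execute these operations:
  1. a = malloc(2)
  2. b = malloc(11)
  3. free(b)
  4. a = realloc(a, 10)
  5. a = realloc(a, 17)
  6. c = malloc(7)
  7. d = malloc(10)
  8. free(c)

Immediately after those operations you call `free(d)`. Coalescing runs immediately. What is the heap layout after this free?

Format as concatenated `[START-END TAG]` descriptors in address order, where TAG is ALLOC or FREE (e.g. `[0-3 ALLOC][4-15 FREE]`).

Op 1: a = malloc(2) -> a = 0; heap: [0-1 ALLOC][2-33 FREE]
Op 2: b = malloc(11) -> b = 2; heap: [0-1 ALLOC][2-12 ALLOC][13-33 FREE]
Op 3: free(b) -> (freed b); heap: [0-1 ALLOC][2-33 FREE]
Op 4: a = realloc(a, 10) -> a = 0; heap: [0-9 ALLOC][10-33 FREE]
Op 5: a = realloc(a, 17) -> a = 0; heap: [0-16 ALLOC][17-33 FREE]
Op 6: c = malloc(7) -> c = 17; heap: [0-16 ALLOC][17-23 ALLOC][24-33 FREE]
Op 7: d = malloc(10) -> d = 24; heap: [0-16 ALLOC][17-23 ALLOC][24-33 ALLOC]
Op 8: free(c) -> (freed c); heap: [0-16 ALLOC][17-23 FREE][24-33 ALLOC]
free(d): d = 24 -> block [24-33 ALLOC]; mark free, coalesce with adjacent free neighbors -> [0-16 ALLOC][17-33 FREE]

Answer: [0-16 ALLOC][17-33 FREE]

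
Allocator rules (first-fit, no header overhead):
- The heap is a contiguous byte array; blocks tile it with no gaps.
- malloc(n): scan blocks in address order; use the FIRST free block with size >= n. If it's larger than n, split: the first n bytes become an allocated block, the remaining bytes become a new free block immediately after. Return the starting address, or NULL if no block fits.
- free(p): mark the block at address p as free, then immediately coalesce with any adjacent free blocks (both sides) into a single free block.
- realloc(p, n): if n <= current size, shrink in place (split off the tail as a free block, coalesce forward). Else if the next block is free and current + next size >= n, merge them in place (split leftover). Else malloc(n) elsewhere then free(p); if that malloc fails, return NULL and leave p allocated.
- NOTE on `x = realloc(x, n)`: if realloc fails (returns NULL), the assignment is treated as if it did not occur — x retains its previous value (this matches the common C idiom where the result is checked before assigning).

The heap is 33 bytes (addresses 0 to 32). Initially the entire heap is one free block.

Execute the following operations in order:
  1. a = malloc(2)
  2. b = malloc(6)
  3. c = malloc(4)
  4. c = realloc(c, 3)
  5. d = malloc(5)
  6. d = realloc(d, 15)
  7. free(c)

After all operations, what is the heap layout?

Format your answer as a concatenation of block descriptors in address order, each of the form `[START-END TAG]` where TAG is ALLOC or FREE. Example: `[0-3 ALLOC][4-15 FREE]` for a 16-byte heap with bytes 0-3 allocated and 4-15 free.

Op 1: a = malloc(2) -> a = 0; heap: [0-1 ALLOC][2-32 FREE]
Op 2: b = malloc(6) -> b = 2; heap: [0-1 ALLOC][2-7 ALLOC][8-32 FREE]
Op 3: c = malloc(4) -> c = 8; heap: [0-1 ALLOC][2-7 ALLOC][8-11 ALLOC][12-32 FREE]
Op 4: c = realloc(c, 3) -> c = 8; heap: [0-1 ALLOC][2-7 ALLOC][8-10 ALLOC][11-32 FREE]
Op 5: d = malloc(5) -> d = 11; heap: [0-1 ALLOC][2-7 ALLOC][8-10 ALLOC][11-15 ALLOC][16-32 FREE]
Op 6: d = realloc(d, 15) -> d = 11; heap: [0-1 ALLOC][2-7 ALLOC][8-10 ALLOC][11-25 ALLOC][26-32 FREE]
Op 7: free(c) -> (freed c); heap: [0-1 ALLOC][2-7 ALLOC][8-10 FREE][11-25 ALLOC][26-32 FREE]

Answer: [0-1 ALLOC][2-7 ALLOC][8-10 FREE][11-25 ALLOC][26-32 FREE]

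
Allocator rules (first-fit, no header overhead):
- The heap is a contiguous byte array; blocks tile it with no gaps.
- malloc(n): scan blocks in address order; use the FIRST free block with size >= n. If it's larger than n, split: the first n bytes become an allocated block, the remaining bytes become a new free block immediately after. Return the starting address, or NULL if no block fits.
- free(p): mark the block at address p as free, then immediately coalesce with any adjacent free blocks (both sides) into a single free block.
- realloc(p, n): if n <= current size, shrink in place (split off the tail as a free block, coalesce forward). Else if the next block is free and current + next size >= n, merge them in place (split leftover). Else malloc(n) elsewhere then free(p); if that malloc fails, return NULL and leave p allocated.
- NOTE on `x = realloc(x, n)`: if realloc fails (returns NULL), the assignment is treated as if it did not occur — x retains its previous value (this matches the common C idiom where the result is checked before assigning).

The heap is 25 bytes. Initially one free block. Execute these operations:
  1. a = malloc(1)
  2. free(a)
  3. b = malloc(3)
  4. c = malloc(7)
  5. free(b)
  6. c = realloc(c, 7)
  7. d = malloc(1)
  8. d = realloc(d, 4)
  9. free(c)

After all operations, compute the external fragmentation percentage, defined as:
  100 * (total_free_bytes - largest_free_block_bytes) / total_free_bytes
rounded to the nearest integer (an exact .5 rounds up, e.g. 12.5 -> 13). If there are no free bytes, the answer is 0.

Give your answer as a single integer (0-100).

Answer: 48

Derivation:
Op 1: a = malloc(1) -> a = 0; heap: [0-0 ALLOC][1-24 FREE]
Op 2: free(a) -> (freed a); heap: [0-24 FREE]
Op 3: b = malloc(3) -> b = 0; heap: [0-2 ALLOC][3-24 FREE]
Op 4: c = malloc(7) -> c = 3; heap: [0-2 ALLOC][3-9 ALLOC][10-24 FREE]
Op 5: free(b) -> (freed b); heap: [0-2 FREE][3-9 ALLOC][10-24 FREE]
Op 6: c = realloc(c, 7) -> c = 3; heap: [0-2 FREE][3-9 ALLOC][10-24 FREE]
Op 7: d = malloc(1) -> d = 0; heap: [0-0 ALLOC][1-2 FREE][3-9 ALLOC][10-24 FREE]
Op 8: d = realloc(d, 4) -> d = 10; heap: [0-2 FREE][3-9 ALLOC][10-13 ALLOC][14-24 FREE]
Op 9: free(c) -> (freed c); heap: [0-9 FREE][10-13 ALLOC][14-24 FREE]
Free blocks: [10 11] total_free=21 largest=11 -> 100*(21-11)/21 = 1000/21 ≈ 47.619 -> rounds to 48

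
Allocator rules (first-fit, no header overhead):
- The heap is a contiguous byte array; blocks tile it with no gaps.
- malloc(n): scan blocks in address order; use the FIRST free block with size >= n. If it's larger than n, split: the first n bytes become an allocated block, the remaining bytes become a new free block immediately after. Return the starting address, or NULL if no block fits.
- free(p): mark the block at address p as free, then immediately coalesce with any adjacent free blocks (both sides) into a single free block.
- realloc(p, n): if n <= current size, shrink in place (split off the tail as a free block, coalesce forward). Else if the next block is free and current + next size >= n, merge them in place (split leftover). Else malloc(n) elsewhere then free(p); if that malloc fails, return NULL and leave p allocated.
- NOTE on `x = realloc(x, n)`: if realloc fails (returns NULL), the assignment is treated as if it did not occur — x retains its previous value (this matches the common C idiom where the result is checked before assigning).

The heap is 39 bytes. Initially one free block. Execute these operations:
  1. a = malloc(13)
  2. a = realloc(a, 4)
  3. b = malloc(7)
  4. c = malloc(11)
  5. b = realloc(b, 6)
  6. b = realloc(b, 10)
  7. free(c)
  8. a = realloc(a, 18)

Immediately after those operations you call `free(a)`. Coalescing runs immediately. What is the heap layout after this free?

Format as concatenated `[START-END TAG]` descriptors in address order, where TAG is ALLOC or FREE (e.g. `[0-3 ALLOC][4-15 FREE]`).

Answer: [0-21 FREE][22-31 ALLOC][32-38 FREE]

Derivation:
Op 1: a = malloc(13) -> a = 0; heap: [0-12 ALLOC][13-38 FREE]
Op 2: a = realloc(a, 4) -> a = 0; heap: [0-3 ALLOC][4-38 FREE]
Op 3: b = malloc(7) -> b = 4; heap: [0-3 ALLOC][4-10 ALLOC][11-38 FREE]
Op 4: c = malloc(11) -> c = 11; heap: [0-3 ALLOC][4-10 ALLOC][11-21 ALLOC][22-38 FREE]
Op 5: b = realloc(b, 6) -> b = 4; heap: [0-3 ALLOC][4-9 ALLOC][10-10 FREE][11-21 ALLOC][22-38 FREE]
Op 6: b = realloc(b, 10) -> b = 22; heap: [0-3 ALLOC][4-10 FREE][11-21 ALLOC][22-31 ALLOC][32-38 FREE]
Op 7: free(c) -> (freed c); heap: [0-3 ALLOC][4-21 FREE][22-31 ALLOC][32-38 FREE]
Op 8: a = realloc(a, 18) -> a = 0; heap: [0-17 ALLOC][18-21 FREE][22-31 ALLOC][32-38 FREE]
free(a): a = 0 -> block [0-17 ALLOC]; mark free, coalesce with adjacent free neighbors -> [0-21 FREE][22-31 ALLOC][32-38 FREE]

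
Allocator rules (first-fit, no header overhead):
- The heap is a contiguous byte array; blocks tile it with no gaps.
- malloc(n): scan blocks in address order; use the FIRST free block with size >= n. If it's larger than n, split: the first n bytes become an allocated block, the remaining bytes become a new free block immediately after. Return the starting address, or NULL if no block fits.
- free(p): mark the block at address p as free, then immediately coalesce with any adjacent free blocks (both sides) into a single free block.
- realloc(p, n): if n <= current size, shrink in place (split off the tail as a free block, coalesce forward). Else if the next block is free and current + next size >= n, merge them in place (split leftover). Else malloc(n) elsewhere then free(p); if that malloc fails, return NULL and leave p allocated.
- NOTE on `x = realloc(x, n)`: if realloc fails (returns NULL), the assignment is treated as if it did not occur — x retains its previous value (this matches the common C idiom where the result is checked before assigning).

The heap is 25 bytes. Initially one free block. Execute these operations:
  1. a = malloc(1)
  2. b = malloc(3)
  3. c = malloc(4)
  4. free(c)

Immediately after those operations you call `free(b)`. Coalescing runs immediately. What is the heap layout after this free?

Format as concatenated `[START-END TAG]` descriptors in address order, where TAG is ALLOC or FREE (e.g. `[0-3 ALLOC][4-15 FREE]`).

Op 1: a = malloc(1) -> a = 0; heap: [0-0 ALLOC][1-24 FREE]
Op 2: b = malloc(3) -> b = 1; heap: [0-0 ALLOC][1-3 ALLOC][4-24 FREE]
Op 3: c = malloc(4) -> c = 4; heap: [0-0 ALLOC][1-3 ALLOC][4-7 ALLOC][8-24 FREE]
Op 4: free(c) -> (freed c); heap: [0-0 ALLOC][1-3 ALLOC][4-24 FREE]
free(b): b = 1 -> block [1-3 ALLOC]; mark free, coalesce with adjacent free neighbors -> [0-0 ALLOC][1-24 FREE]

Answer: [0-0 ALLOC][1-24 FREE]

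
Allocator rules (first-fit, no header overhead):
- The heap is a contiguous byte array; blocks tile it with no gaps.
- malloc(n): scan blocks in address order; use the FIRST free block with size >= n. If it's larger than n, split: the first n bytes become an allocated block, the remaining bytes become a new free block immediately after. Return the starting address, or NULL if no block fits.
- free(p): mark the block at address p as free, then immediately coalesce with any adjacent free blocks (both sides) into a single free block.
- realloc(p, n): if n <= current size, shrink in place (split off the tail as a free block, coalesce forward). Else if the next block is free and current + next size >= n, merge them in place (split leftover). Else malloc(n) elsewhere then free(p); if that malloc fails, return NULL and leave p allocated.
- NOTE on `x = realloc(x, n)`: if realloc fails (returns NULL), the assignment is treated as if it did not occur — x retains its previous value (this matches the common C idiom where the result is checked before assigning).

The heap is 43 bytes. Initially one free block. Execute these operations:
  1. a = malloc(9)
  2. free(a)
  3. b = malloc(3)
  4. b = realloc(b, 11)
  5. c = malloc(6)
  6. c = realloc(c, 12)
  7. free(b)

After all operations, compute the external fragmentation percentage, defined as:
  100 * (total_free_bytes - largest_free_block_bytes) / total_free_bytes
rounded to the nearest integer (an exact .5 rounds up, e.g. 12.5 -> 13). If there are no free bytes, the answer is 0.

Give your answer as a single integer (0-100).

Answer: 35

Derivation:
Op 1: a = malloc(9) -> a = 0; heap: [0-8 ALLOC][9-42 FREE]
Op 2: free(a) -> (freed a); heap: [0-42 FREE]
Op 3: b = malloc(3) -> b = 0; heap: [0-2 ALLOC][3-42 FREE]
Op 4: b = realloc(b, 11) -> b = 0; heap: [0-10 ALLOC][11-42 FREE]
Op 5: c = malloc(6) -> c = 11; heap: [0-10 ALLOC][11-16 ALLOC][17-42 FREE]
Op 6: c = realloc(c, 12) -> c = 11; heap: [0-10 ALLOC][11-22 ALLOC][23-42 FREE]
Op 7: free(b) -> (freed b); heap: [0-10 FREE][11-22 ALLOC][23-42 FREE]
Free blocks: [11 20] total_free=31 largest=20 -> 100*(31-20)/31 = 1100/31 ≈ 35.484 -> rounds to 35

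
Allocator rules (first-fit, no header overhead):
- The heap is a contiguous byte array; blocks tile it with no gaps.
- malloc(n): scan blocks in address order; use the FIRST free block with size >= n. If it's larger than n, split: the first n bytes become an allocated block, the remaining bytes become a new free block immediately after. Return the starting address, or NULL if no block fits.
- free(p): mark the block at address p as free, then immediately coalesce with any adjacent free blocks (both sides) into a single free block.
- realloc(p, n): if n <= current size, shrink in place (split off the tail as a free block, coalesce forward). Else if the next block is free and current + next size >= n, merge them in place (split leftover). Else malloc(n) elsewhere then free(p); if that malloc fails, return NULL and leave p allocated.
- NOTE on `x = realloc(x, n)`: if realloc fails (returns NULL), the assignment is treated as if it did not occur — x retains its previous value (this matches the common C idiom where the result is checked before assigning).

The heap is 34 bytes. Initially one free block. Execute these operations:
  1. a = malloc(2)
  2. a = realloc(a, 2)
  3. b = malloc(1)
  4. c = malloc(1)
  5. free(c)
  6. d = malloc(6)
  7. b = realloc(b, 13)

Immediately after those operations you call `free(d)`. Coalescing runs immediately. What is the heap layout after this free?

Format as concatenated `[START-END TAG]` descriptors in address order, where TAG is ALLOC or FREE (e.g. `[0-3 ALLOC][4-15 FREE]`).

Answer: [0-1 ALLOC][2-8 FREE][9-21 ALLOC][22-33 FREE]

Derivation:
Op 1: a = malloc(2) -> a = 0; heap: [0-1 ALLOC][2-33 FREE]
Op 2: a = realloc(a, 2) -> a = 0; heap: [0-1 ALLOC][2-33 FREE]
Op 3: b = malloc(1) -> b = 2; heap: [0-1 ALLOC][2-2 ALLOC][3-33 FREE]
Op 4: c = malloc(1) -> c = 3; heap: [0-1 ALLOC][2-2 ALLOC][3-3 ALLOC][4-33 FREE]
Op 5: free(c) -> (freed c); heap: [0-1 ALLOC][2-2 ALLOC][3-33 FREE]
Op 6: d = malloc(6) -> d = 3; heap: [0-1 ALLOC][2-2 ALLOC][3-8 ALLOC][9-33 FREE]
Op 7: b = realloc(b, 13) -> b = 9; heap: [0-1 ALLOC][2-2 FREE][3-8 ALLOC][9-21 ALLOC][22-33 FREE]
free(d): d = 3 -> block [3-8 ALLOC]; mark free, coalesce with adjacent free neighbors -> [0-1 ALLOC][2-8 FREE][9-21 ALLOC][22-33 FREE]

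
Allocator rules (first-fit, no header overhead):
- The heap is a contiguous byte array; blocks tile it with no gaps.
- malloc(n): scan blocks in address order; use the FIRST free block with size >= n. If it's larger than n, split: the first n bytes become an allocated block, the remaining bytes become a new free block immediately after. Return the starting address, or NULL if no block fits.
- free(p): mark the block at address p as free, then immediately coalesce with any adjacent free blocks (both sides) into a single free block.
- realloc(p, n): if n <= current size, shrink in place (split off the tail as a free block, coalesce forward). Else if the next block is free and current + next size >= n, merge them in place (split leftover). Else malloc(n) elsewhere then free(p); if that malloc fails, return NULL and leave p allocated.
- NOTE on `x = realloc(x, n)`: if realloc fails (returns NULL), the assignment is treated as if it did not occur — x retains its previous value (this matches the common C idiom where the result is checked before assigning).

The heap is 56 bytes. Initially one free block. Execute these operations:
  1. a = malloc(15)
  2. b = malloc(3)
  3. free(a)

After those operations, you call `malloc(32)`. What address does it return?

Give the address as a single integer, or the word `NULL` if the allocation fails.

Op 1: a = malloc(15) -> a = 0; heap: [0-14 ALLOC][15-55 FREE]
Op 2: b = malloc(3) -> b = 15; heap: [0-14 ALLOC][15-17 ALLOC][18-55 FREE]
Op 3: free(a) -> (freed a); heap: [0-14 FREE][15-17 ALLOC][18-55 FREE]
malloc(32): first-fit scan over [0-14 FREE][15-17 ALLOC][18-55 FREE] -> 18

Answer: 18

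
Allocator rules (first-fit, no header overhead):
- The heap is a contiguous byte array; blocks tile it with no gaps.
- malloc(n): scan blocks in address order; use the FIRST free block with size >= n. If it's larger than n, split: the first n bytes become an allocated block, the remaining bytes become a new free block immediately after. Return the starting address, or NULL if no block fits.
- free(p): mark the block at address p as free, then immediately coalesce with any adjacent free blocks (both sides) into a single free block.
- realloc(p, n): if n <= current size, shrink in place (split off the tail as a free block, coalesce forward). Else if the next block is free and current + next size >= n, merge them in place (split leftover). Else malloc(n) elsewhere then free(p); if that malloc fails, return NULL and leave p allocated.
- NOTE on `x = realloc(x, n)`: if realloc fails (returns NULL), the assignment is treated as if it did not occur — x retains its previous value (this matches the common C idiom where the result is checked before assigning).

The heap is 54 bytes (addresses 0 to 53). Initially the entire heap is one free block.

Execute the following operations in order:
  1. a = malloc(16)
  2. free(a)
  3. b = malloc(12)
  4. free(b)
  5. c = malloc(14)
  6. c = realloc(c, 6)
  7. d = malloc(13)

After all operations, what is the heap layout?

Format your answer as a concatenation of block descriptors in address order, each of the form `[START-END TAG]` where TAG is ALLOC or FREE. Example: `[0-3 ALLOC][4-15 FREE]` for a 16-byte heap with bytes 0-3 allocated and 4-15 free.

Op 1: a = malloc(16) -> a = 0; heap: [0-15 ALLOC][16-53 FREE]
Op 2: free(a) -> (freed a); heap: [0-53 FREE]
Op 3: b = malloc(12) -> b = 0; heap: [0-11 ALLOC][12-53 FREE]
Op 4: free(b) -> (freed b); heap: [0-53 FREE]
Op 5: c = malloc(14) -> c = 0; heap: [0-13 ALLOC][14-53 FREE]
Op 6: c = realloc(c, 6) -> c = 0; heap: [0-5 ALLOC][6-53 FREE]
Op 7: d = malloc(13) -> d = 6; heap: [0-5 ALLOC][6-18 ALLOC][19-53 FREE]

Answer: [0-5 ALLOC][6-18 ALLOC][19-53 FREE]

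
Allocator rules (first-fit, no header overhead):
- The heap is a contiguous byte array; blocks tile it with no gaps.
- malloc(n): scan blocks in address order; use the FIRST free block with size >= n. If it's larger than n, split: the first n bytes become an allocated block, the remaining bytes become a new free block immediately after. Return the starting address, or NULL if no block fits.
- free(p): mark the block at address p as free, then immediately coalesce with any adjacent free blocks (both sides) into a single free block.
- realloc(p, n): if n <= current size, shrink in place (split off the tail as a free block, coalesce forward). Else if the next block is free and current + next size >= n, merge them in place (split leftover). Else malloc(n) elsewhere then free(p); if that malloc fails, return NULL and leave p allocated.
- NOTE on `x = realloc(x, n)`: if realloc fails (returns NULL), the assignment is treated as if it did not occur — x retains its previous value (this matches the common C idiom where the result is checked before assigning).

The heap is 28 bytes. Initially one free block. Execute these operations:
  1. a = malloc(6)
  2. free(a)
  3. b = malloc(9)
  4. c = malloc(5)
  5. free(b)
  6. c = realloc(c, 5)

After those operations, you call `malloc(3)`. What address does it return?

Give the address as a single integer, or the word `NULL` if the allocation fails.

Answer: 0

Derivation:
Op 1: a = malloc(6) -> a = 0; heap: [0-5 ALLOC][6-27 FREE]
Op 2: free(a) -> (freed a); heap: [0-27 FREE]
Op 3: b = malloc(9) -> b = 0; heap: [0-8 ALLOC][9-27 FREE]
Op 4: c = malloc(5) -> c = 9; heap: [0-8 ALLOC][9-13 ALLOC][14-27 FREE]
Op 5: free(b) -> (freed b); heap: [0-8 FREE][9-13 ALLOC][14-27 FREE]
Op 6: c = realloc(c, 5) -> c = 9; heap: [0-8 FREE][9-13 ALLOC][14-27 FREE]
malloc(3): first-fit scan over [0-8 FREE][9-13 ALLOC][14-27 FREE] -> 0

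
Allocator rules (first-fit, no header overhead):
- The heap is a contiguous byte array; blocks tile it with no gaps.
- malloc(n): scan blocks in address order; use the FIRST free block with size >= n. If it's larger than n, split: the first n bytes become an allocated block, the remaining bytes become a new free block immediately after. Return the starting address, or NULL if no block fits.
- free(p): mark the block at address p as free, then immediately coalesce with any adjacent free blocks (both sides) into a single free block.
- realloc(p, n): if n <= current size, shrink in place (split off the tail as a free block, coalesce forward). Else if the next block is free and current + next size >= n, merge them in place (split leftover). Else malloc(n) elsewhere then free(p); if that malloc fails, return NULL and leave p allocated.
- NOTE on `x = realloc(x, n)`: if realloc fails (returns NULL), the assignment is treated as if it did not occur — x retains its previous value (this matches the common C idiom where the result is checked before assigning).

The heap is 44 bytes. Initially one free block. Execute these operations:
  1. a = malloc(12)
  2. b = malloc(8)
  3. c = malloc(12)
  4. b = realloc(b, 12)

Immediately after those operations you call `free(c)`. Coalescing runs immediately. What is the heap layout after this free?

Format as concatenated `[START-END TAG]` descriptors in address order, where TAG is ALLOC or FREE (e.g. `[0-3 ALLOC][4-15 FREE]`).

Answer: [0-11 ALLOC][12-31 FREE][32-43 ALLOC]

Derivation:
Op 1: a = malloc(12) -> a = 0; heap: [0-11 ALLOC][12-43 FREE]
Op 2: b = malloc(8) -> b = 12; heap: [0-11 ALLOC][12-19 ALLOC][20-43 FREE]
Op 3: c = malloc(12) -> c = 20; heap: [0-11 ALLOC][12-19 ALLOC][20-31 ALLOC][32-43 FREE]
Op 4: b = realloc(b, 12) -> b = 32; heap: [0-11 ALLOC][12-19 FREE][20-31 ALLOC][32-43 ALLOC]
free(c): c = 20 -> block [20-31 ALLOC]; mark free, coalesce with adjacent free neighbors -> [0-11 ALLOC][12-31 FREE][32-43 ALLOC]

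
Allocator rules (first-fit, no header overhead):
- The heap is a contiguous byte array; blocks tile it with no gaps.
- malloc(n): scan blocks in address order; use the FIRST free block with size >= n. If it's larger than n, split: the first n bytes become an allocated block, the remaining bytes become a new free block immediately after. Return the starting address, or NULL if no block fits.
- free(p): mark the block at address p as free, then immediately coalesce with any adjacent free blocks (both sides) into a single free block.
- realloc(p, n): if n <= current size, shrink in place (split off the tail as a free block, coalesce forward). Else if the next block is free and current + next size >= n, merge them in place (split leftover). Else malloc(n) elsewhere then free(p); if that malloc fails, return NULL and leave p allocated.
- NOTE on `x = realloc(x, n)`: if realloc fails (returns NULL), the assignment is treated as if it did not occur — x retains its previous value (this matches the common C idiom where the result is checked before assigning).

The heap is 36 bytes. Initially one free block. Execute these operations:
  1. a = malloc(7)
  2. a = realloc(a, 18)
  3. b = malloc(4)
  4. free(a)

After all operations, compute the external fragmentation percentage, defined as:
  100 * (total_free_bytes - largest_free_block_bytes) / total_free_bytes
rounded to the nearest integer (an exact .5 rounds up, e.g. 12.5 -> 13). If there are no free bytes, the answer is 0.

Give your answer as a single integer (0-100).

Op 1: a = malloc(7) -> a = 0; heap: [0-6 ALLOC][7-35 FREE]
Op 2: a = realloc(a, 18) -> a = 0; heap: [0-17 ALLOC][18-35 FREE]
Op 3: b = malloc(4) -> b = 18; heap: [0-17 ALLOC][18-21 ALLOC][22-35 FREE]
Op 4: free(a) -> (freed a); heap: [0-17 FREE][18-21 ALLOC][22-35 FREE]
Free blocks: [18 14] total_free=32 largest=18 -> 100*(32-18)/32 = 1400/32 = 43.75 -> rounds to 44

Answer: 44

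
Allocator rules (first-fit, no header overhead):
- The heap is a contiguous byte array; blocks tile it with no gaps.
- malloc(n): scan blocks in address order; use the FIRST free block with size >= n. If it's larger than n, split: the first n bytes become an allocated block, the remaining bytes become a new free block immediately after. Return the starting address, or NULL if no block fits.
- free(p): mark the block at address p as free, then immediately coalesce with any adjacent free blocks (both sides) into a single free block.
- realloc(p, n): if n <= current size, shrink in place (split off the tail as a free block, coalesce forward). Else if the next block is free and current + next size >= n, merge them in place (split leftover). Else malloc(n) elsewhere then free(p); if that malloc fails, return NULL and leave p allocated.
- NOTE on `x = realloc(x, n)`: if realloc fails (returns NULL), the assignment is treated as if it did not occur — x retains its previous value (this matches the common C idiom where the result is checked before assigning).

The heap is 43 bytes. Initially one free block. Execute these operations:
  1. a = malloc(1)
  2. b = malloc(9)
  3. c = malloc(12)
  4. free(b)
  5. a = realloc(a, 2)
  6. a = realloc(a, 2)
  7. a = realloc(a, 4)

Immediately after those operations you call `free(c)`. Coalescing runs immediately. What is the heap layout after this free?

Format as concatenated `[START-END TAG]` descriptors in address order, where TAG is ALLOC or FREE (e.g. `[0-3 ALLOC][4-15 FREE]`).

Op 1: a = malloc(1) -> a = 0; heap: [0-0 ALLOC][1-42 FREE]
Op 2: b = malloc(9) -> b = 1; heap: [0-0 ALLOC][1-9 ALLOC][10-42 FREE]
Op 3: c = malloc(12) -> c = 10; heap: [0-0 ALLOC][1-9 ALLOC][10-21 ALLOC][22-42 FREE]
Op 4: free(b) -> (freed b); heap: [0-0 ALLOC][1-9 FREE][10-21 ALLOC][22-42 FREE]
Op 5: a = realloc(a, 2) -> a = 0; heap: [0-1 ALLOC][2-9 FREE][10-21 ALLOC][22-42 FREE]
Op 6: a = realloc(a, 2) -> a = 0; heap: [0-1 ALLOC][2-9 FREE][10-21 ALLOC][22-42 FREE]
Op 7: a = realloc(a, 4) -> a = 0; heap: [0-3 ALLOC][4-9 FREE][10-21 ALLOC][22-42 FREE]
free(c): c = 10 -> block [10-21 ALLOC]; mark free, coalesce with adjacent free neighbors -> [0-3 ALLOC][4-42 FREE]

Answer: [0-3 ALLOC][4-42 FREE]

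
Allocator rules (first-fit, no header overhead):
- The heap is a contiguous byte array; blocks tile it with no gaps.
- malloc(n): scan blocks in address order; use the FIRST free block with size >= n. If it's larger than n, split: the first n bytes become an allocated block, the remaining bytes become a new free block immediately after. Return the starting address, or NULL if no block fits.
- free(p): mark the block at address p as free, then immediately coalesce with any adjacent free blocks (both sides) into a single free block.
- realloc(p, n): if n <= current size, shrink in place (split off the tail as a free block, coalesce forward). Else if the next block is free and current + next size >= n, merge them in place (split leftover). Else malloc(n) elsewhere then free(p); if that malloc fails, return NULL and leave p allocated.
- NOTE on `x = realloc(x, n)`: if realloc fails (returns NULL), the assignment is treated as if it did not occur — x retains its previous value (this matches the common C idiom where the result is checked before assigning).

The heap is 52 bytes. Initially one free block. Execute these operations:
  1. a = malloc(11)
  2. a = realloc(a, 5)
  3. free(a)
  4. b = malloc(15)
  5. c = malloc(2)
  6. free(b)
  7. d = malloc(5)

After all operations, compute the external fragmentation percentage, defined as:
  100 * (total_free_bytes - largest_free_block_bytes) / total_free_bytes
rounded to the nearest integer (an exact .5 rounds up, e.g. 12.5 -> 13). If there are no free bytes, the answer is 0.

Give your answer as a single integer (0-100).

Answer: 22

Derivation:
Op 1: a = malloc(11) -> a = 0; heap: [0-10 ALLOC][11-51 FREE]
Op 2: a = realloc(a, 5) -> a = 0; heap: [0-4 ALLOC][5-51 FREE]
Op 3: free(a) -> (freed a); heap: [0-51 FREE]
Op 4: b = malloc(15) -> b = 0; heap: [0-14 ALLOC][15-51 FREE]
Op 5: c = malloc(2) -> c = 15; heap: [0-14 ALLOC][15-16 ALLOC][17-51 FREE]
Op 6: free(b) -> (freed b); heap: [0-14 FREE][15-16 ALLOC][17-51 FREE]
Op 7: d = malloc(5) -> d = 0; heap: [0-4 ALLOC][5-14 FREE][15-16 ALLOC][17-51 FREE]
Free blocks: [10 35] total_free=45 largest=35 -> 100*(45-35)/45 = 1000/45 ≈ 22.222 -> rounds to 22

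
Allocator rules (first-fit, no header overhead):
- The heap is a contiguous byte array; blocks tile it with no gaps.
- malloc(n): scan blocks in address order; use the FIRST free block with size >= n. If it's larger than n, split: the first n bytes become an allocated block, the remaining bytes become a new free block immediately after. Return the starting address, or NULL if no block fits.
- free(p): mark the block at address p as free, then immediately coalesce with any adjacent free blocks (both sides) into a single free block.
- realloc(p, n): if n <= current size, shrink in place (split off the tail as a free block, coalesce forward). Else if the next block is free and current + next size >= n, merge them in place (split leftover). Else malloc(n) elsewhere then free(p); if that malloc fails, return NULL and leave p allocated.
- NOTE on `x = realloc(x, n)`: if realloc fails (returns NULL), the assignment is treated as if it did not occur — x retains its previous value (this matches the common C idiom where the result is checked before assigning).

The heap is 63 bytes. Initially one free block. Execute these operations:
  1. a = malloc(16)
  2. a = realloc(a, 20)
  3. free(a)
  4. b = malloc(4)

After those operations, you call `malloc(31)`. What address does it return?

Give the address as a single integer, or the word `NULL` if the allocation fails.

Answer: 4

Derivation:
Op 1: a = malloc(16) -> a = 0; heap: [0-15 ALLOC][16-62 FREE]
Op 2: a = realloc(a, 20) -> a = 0; heap: [0-19 ALLOC][20-62 FREE]
Op 3: free(a) -> (freed a); heap: [0-62 FREE]
Op 4: b = malloc(4) -> b = 0; heap: [0-3 ALLOC][4-62 FREE]
malloc(31): first-fit scan over [0-3 ALLOC][4-62 FREE] -> 4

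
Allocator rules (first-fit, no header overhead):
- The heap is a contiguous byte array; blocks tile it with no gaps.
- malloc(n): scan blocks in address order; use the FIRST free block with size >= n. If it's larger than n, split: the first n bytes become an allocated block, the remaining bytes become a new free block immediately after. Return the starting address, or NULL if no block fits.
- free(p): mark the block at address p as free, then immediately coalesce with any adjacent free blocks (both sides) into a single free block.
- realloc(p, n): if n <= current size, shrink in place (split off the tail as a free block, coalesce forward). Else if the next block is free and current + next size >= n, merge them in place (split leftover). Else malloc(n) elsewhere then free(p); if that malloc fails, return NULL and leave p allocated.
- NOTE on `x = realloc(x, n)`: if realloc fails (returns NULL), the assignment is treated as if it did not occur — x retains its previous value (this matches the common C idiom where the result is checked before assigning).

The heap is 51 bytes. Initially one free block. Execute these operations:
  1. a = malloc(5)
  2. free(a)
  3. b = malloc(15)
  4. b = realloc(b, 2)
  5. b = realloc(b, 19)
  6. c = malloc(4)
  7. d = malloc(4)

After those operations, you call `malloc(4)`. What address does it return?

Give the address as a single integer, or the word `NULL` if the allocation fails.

Op 1: a = malloc(5) -> a = 0; heap: [0-4 ALLOC][5-50 FREE]
Op 2: free(a) -> (freed a); heap: [0-50 FREE]
Op 3: b = malloc(15) -> b = 0; heap: [0-14 ALLOC][15-50 FREE]
Op 4: b = realloc(b, 2) -> b = 0; heap: [0-1 ALLOC][2-50 FREE]
Op 5: b = realloc(b, 19) -> b = 0; heap: [0-18 ALLOC][19-50 FREE]
Op 6: c = malloc(4) -> c = 19; heap: [0-18 ALLOC][19-22 ALLOC][23-50 FREE]
Op 7: d = malloc(4) -> d = 23; heap: [0-18 ALLOC][19-22 ALLOC][23-26 ALLOC][27-50 FREE]
malloc(4): first-fit scan over [0-18 ALLOC][19-22 ALLOC][23-26 ALLOC][27-50 FREE] -> 27

Answer: 27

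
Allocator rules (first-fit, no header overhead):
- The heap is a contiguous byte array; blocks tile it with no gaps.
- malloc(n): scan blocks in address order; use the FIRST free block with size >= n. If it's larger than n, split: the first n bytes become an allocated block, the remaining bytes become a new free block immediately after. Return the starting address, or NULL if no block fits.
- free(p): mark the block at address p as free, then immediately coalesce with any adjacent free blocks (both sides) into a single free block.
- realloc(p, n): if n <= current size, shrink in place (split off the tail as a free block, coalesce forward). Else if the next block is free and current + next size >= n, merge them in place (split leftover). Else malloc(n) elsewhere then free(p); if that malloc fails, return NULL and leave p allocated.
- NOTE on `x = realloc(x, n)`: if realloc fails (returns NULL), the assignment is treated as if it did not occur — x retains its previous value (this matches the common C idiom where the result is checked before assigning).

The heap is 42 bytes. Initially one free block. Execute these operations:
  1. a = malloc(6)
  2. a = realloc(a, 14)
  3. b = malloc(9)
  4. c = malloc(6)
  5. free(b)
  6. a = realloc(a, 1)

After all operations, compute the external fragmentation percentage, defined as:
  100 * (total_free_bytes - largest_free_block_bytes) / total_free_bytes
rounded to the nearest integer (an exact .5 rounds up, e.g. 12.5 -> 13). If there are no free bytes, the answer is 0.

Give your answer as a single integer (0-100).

Op 1: a = malloc(6) -> a = 0; heap: [0-5 ALLOC][6-41 FREE]
Op 2: a = realloc(a, 14) -> a = 0; heap: [0-13 ALLOC][14-41 FREE]
Op 3: b = malloc(9) -> b = 14; heap: [0-13 ALLOC][14-22 ALLOC][23-41 FREE]
Op 4: c = malloc(6) -> c = 23; heap: [0-13 ALLOC][14-22 ALLOC][23-28 ALLOC][29-41 FREE]
Op 5: free(b) -> (freed b); heap: [0-13 ALLOC][14-22 FREE][23-28 ALLOC][29-41 FREE]
Op 6: a = realloc(a, 1) -> a = 0; heap: [0-0 ALLOC][1-22 FREE][23-28 ALLOC][29-41 FREE]
Free blocks: [22 13] total_free=35 largest=22 -> 100*(35-22)/35 = 1300/35 ≈ 37.143 -> rounds to 37

Answer: 37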